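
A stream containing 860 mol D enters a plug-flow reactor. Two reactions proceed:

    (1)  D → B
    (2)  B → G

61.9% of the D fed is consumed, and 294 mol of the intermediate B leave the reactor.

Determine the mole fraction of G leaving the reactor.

0.277

Conversion of D: D consumed = 1ξ₁ = 0.619 × 860 → ξ₁ = 532.3 mol.
B balance: n_B = 0 + 1ξ₁ − 1ξ₂ = 294 → ξ₂ = (1·532.3 − 294)/1 = 238.3 mol.
Outlet amounts (n = n₀ + Σ ν·ξ):
  D: 860 − 1(532.3) = 327.7
  B: 0 + 1(532.3) − 1(238.3) = 294
  G: 0 + 1(238.3) = 238.3
Total out = 860 mol; y_G = 238.3 / 860 = 0.2771.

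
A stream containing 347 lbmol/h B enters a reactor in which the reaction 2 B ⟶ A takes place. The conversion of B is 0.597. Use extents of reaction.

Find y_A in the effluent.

0.426

B reacted = 0.597 × 347 = 207.2 lbmol/h; ν_B = −2, so ξ = 207.2/2 = 103.6 lbmol/h.
Outlet amounts (n = n₀ + ν ξ):
  B: 347 − 2(103.6) = 139.8
  A: 0 + 1(103.6) = 103.6
Total out = 243.4 lbmol/h; y_A = 103.6 / 243.4 = 0.4255.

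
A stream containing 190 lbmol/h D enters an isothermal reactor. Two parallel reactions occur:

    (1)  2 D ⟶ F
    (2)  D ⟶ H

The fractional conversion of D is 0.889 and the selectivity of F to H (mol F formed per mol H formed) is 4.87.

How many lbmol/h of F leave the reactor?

76.6 lbmol/h

Conversion of D: D consumed = 0.889 × 190 = 168.9 lbmol/h = 2ξ₁ + 1ξ₂.
Selectivity: 1ξ₁ / (1ξ₂) = 4.87 → ξ₁ = 4.87 ξ₂.
Substitute: (2·4.87 + 1) ξ₂ = 168.9 → ξ₂ = 15.73 lbmol/h, ξ₁ = 76.59 lbmol/h.
Outlet amounts (n = n₀ + Σ ν·ξ):
  D: 190 − 2(76.59) − 1(15.73) = 21.09
  F: 0 + 1(76.59) = 76.59
  H: 0 + 1(15.73) = 15.73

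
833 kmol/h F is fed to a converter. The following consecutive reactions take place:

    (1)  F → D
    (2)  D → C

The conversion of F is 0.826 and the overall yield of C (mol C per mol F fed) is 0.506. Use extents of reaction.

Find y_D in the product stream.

Conversion of F: F consumed = 1ξ₁ = 0.826 × 833 → ξ₁ = 688.1 kmol/h.
Yield of C: 1ξ₂ / 833 = 0.506 → ξ₂ = 421.5 kmol/h.
Outlet amounts (n = n₀ + Σ ν·ξ):
  F: 833 − 1(688.1) = 144.9
  D: 0 + 1(688.1) − 1(421.5) = 266.6
  C: 0 + 1(421.5) = 421.5
Total out = 833 kmol/h; y_D = 266.6 / 833 = 0.32.

0.32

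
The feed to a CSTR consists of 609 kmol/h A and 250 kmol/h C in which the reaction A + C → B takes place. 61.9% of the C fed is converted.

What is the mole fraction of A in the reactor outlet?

0.645

C reacted = 0.619 × 250 = 154.8 kmol/h; ν_C = −1, so ξ = 154.8/1 = 154.8 kmol/h.
Outlet amounts (n = n₀ + ν ξ):
  A: 609 − 1(154.8) = 454.2
  C: 250 − 1(154.8) = 95.25
  B: 0 + 1(154.8) = 154.8
Total out = 704.2 kmol/h; y_A = 454.2 / 704.2 = 0.645.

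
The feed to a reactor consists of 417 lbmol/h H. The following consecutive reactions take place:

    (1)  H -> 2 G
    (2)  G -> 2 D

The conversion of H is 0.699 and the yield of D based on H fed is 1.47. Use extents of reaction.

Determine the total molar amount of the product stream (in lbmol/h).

1010 lbmol/h

Conversion of H: H consumed = 1ξ₁ = 0.699 × 417 → ξ₁ = 291.5 lbmol/h.
Yield of D: 2ξ₂ / 417 = 1.47 → ξ₂ = 306.5 lbmol/h.
Outlet amounts (n = n₀ + Σ ν·ξ):
  H: 417 − 1(291.5) = 125.5
  G: 0 + 2(291.5) − 1(306.5) = 276.5
  D: 0 + 2(306.5) = 613
Total out = 125.5 + 276.5 + 613 = 1015 lbmol/h.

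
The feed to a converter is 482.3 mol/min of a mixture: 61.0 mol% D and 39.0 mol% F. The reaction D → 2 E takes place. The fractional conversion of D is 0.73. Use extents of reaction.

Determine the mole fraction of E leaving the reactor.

0.616

D reacted = 0.73 × 294.2 = 214.8 mol/min; ν_D = −1, so ξ = 214.8/1 = 214.8 mol/min.
Outlet amounts (n = n₀ + ν ξ):
  D: 294.2 − 1(214.8) = 79.43
  E: 0 + 2(214.8) = 429.5
  F: 188.1 (inert)
Total out = 697.1 mol/min; y_E = 429.5 / 697.1 = 0.6162.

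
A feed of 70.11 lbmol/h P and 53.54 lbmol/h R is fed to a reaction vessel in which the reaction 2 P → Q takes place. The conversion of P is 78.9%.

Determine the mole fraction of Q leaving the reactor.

P reacted = 0.789 × 70.11 = 55.32 lbmol/h; ν_P = −2, so ξ = 55.32/2 = 27.66 lbmol/h.
Outlet amounts (n = n₀ + ν ξ):
  P: 70.11 − 2(27.66) = 14.79
  Q: 0 + 1(27.66) = 27.66
  R: 53.54 (inert)
Total out = 95.99 lbmol/h; y_Q = 27.66 / 95.99 = 0.2881.

0.288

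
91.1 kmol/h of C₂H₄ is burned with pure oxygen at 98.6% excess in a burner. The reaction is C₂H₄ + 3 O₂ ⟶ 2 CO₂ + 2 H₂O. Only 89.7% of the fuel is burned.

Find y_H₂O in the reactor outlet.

0.258

Stoichiometric O₂ = 3 × 91.1 = 273.3 kmol/h; O₂ fed = 273.3 × 1.986 = 542.8 kmol/h.
Fuel reacted = 0.897 × 91.1 → ξ = 81.72 kmol/h.
Outlet (n = n₀ + ν ξ):
  C₂H₄: 91.1 − 1(81.72) = 9.383
  O₂: 542.8 − 3(81.72) = 297.6
  CO₂: 0 + 2(81.72) = 163.4
  H₂O: 0 + 2(81.72) = 163.4
Total out = 633.9 kmol/h; y_H₂O = 163.4 / 633.9 = 0.2578.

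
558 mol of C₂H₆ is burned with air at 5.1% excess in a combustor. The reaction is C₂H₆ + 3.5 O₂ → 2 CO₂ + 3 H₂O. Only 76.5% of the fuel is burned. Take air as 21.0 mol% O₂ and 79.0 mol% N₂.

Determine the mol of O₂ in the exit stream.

559 mol

Stoichiometric O₂ = 3.5 × 558 = 1953 mol; O₂ fed = 1953 × 1.051 = 2053 mol.
N₂ fed = 2053 × 79/21 = 7722 mol.
Fuel reacted = 0.765 × 558 → ξ = 426.9 mol.
Outlet (n = n₀ + ν ξ):
  C₂H₆: 558 − 1(426.9) = 131.1
  O₂: 2053 − 3.5(426.9) = 558.6
  N₂: 7722 (inert)
  CO₂: 0 + 2(426.9) = 853.7
  H₂O: 0 + 3(426.9) = 1281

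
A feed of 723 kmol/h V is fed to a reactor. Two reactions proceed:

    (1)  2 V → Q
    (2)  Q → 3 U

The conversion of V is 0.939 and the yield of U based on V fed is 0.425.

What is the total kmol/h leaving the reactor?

588 kmol/h

Conversion of V: V consumed = 2ξ₁ = 0.939 × 723 → ξ₁ = 339.4 kmol/h.
Yield of U: 3ξ₂ / 723 = 0.425 → ξ₂ = 102.4 kmol/h.
Outlet amounts (n = n₀ + Σ ν·ξ):
  V: 723 − 2(339.4) = 44.1
  Q: 0 + 1(339.4) − 1(102.4) = 237
  U: 0 + 3(102.4) = 307.3
Total out = 44.1 + 237 + 307.3 = 588.4 kmol/h.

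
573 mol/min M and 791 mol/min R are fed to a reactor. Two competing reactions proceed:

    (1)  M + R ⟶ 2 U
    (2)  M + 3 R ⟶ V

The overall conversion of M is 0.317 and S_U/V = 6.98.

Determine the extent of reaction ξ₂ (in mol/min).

Conversion of M: M consumed = 0.317 × 573 = 181.6 mol/min = 1ξ₁ + 1ξ₂.
Selectivity: 2ξ₁ / (1ξ₂) = 6.98 → ξ₁ = 3.49 ξ₂.
Substitute: (1·3.49 + 1) ξ₂ = 181.6 → ξ₂ = 40.45 mol/min, ξ₁ = 141.2 mol/min.
Outlet amounts (n = n₀ + Σ ν·ξ):
  M: 573 − 1(141.2) − 1(40.45) = 391.4
  R: 791 − 1(141.2) − 3(40.45) = 528.4
  U: 0 + 2(141.2) = 282.4
  V: 0 + 1(40.45) = 40.45

ξ₂ = 40.5 mol/min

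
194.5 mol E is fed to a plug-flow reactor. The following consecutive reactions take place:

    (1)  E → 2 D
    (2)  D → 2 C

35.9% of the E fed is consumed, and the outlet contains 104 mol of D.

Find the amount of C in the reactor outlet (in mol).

71.3 mol

Conversion of E: E consumed = 1ξ₁ = 0.359 × 194.5 → ξ₁ = 69.83 mol.
D balance: n_D = 0 + 2ξ₁ − 1ξ₂ = 104 → ξ₂ = (2·69.83 − 104)/1 = 35.65 mol.
Outlet amounts (n = n₀ + Σ ν·ξ):
  E: 194.5 − 1(69.83) = 124.7
  D: 0 + 2(69.83) − 1(35.65) = 104
  C: 0 + 2(35.65) = 71.3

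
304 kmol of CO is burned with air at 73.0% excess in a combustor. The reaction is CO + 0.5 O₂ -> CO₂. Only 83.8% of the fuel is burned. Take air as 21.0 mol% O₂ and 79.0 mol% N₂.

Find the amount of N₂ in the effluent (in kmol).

989 kmol

Stoichiometric O₂ = 0.5 × 304 = 152 kmol; O₂ fed = 152 × 1.730 = 263 kmol.
N₂ fed = 263 × 79/21 = 989.2 kmol.
Fuel reacted = 0.838 × 304 → ξ = 254.8 kmol.
Outlet (n = n₀ + ν ξ):
  CO: 304 − 1(254.8) = 49.25
  O₂: 263 − 0.5(254.8) = 135.6
  N₂: 989.2 (inert)
  CO₂: 0 + 1(254.8) = 254.8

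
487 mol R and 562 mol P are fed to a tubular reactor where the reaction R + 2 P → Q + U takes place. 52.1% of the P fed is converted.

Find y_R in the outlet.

0.377

P reacted = 0.521 × 562 = 292.8 mol; ν_P = −2, so ξ = 292.8/2 = 146.4 mol.
Outlet amounts (n = n₀ + ν ξ):
  R: 487 − 1(146.4) = 340.6
  P: 562 − 2(146.4) = 269.2
  Q: 0 + 1(146.4) = 146.4
  U: 0 + 1(146.4) = 146.4
Total out = 902.6 mol; y_R = 340.6 / 902.6 = 0.3774.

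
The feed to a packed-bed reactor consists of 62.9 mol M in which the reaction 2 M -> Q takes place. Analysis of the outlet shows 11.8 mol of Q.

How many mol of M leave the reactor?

39.3 mol

For Q: n = n₀ + 1ξ → 11.8 = 0 + 1ξ, giving ξ = 11.8 mol.
Outlet amounts (n = n₀ + ν ξ):
  M: 62.9 − 2(11.8) = 39.3
  Q: 0 + 1(11.8) = 11.8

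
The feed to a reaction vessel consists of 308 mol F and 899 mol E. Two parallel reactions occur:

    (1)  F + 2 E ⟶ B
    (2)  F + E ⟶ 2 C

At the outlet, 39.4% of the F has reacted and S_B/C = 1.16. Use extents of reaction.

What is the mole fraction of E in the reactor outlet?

Conversion of F: F consumed = 0.394 × 308 = 121.4 mol = 1ξ₁ + 1ξ₂.
Selectivity: 1ξ₁ / (2ξ₂) = 1.16 → ξ₁ = 2.32 ξ₂.
Substitute: (1·2.32 + 1) ξ₂ = 121.4 → ξ₂ = 36.55 mol, ξ₁ = 84.8 mol.
Outlet amounts (n = n₀ + Σ ν·ξ):
  F: 308 − 1(84.8) − 1(36.55) = 186.6
  E: 899 − 2(84.8) − 1(36.55) = 692.8
  B: 0 + 1(84.8) = 84.8
  C: 0 + 2(36.55) = 73.1
Total out = 1037 mol; y_E = 692.8 / 1037 = 0.6679.

0.668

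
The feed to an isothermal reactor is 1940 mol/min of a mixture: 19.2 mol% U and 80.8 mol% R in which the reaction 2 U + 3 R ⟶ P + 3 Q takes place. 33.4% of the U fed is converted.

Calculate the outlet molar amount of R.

1380 mol/min

U reacted = 0.334 × 372.5 = 124.4 mol/min; ν_U = −2, so ξ = 124.4/2 = 62.2 mol/min.
Outlet amounts (n = n₀ + ν ξ):
  U: 372.5 − 2(62.2) = 248.1
  R: 1568 − 3(62.2) = 1381
  P: 0 + 1(62.2) = 62.2
  Q: 0 + 3(62.2) = 186.6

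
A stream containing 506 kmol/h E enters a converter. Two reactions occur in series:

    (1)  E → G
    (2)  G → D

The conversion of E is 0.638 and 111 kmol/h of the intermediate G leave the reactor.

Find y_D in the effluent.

Conversion of E: E consumed = 1ξ₁ = 0.638 × 506 → ξ₁ = 322.8 kmol/h.
G balance: n_G = 0 + 1ξ₁ − 1ξ₂ = 111 → ξ₂ = (1·322.8 − 111)/1 = 211.8 kmol/h.
Outlet amounts (n = n₀ + Σ ν·ξ):
  E: 506 − 1(322.8) = 183.2
  G: 0 + 1(322.8) − 1(211.8) = 111
  D: 0 + 1(211.8) = 211.8
Total out = 506 kmol/h; y_D = 211.8 / 506 = 0.4186.

0.419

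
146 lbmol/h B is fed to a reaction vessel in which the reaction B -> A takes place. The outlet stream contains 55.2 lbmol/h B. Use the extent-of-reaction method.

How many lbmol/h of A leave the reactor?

90.8 lbmol/h

For B: n = n₀ − 1ξ → 55.2 = 146 − 1ξ, giving ξ = 90.8 lbmol/h.
Outlet amounts (n = n₀ + ν ξ):
  B: 146 − 1(90.8) = 55.2
  A: 0 + 1(90.8) = 90.8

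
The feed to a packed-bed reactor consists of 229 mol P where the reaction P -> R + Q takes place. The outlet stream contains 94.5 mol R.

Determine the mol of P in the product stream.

For R: n = n₀ + 1ξ → 94.5 = 0 + 1ξ, giving ξ = 94.5 mol.
Outlet amounts (n = n₀ + ν ξ):
  P: 229 − 1(94.5) = 134.5
  R: 0 + 1(94.5) = 94.5
  Q: 0 + 1(94.5) = 94.5

134 mol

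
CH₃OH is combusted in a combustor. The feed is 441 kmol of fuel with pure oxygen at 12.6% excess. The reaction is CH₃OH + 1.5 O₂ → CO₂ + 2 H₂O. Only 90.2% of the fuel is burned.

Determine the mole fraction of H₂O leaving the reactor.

Stoichiometric O₂ = 1.5 × 441 = 661.5 kmol; O₂ fed = 661.5 × 1.126 = 744.8 kmol.
Fuel reacted = 0.902 × 441 → ξ = 397.8 kmol.
Outlet (n = n₀ + ν ξ):
  CH₃OH: 441 − 1(397.8) = 43.22
  O₂: 744.8 − 1.5(397.8) = 148.2
  CO₂: 0 + 1(397.8) = 397.8
  H₂O: 0 + 2(397.8) = 795.6
Total out = 1385 kmol; y_H₂O = 795.6 / 1385 = 0.5745.

0.575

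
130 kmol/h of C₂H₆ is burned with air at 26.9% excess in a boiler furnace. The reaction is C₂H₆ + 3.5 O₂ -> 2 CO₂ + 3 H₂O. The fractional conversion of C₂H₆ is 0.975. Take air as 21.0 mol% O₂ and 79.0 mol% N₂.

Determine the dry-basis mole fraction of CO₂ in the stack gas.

Stoichiometric O₂ = 3.5 × 130 = 455 kmol/h; O₂ fed = 455 × 1.269 = 577.4 kmol/h.
N₂ fed = 577.4 × 79/21 = 2172 kmol/h.
Fuel reacted = 0.975 × 130 → ξ = 126.8 kmol/h.
Outlet (n = n₀ + ν ξ):
  C₂H₆: 130 − 1(126.8) = 3.25
  O₂: 577.4 − 3.5(126.8) = 133.8
  N₂: 2172 (inert)
  CO₂: 0 + 2(126.8) = 253.5
  H₂O: 0 + 3(126.8) = 380.2
Dry total = 2563 kmol/h; y_CO₂ (dry) = 253.5 / 2563 = 0.09892.

0.0989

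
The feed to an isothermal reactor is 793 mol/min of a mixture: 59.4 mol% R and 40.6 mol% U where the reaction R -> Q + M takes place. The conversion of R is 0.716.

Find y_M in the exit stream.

R reacted = 0.716 × 471 = 337.3 mol/min; ν_R = −1, so ξ = 337.3/1 = 337.3 mol/min.
Outlet amounts (n = n₀ + ν ξ):
  R: 471 − 1(337.3) = 133.8
  Q: 0 + 1(337.3) = 337.3
  M: 0 + 1(337.3) = 337.3
  U: 322 (inert)
Total out = 1130 mol/min; y_M = 337.3 / 1130 = 0.2984.

0.298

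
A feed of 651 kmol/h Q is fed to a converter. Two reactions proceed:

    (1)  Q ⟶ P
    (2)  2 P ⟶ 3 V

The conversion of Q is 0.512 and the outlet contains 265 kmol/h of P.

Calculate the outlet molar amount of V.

Conversion of Q: Q consumed = 1ξ₁ = 0.512 × 651 → ξ₁ = 333.3 kmol/h.
P balance: n_P = 0 + 1ξ₁ − 2ξ₂ = 265 → ξ₂ = (1·333.3 − 265)/2 = 34.16 kmol/h.
Outlet amounts (n = n₀ + Σ ν·ξ):
  Q: 651 − 1(333.3) = 317.7
  P: 0 + 1(333.3) − 2(34.16) = 265
  V: 0 + 3(34.16) = 102.5

102 kmol/h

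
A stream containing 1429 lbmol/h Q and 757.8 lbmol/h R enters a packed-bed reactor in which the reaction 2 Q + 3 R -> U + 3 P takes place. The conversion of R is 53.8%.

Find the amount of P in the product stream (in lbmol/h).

408 lbmol/h

R reacted = 0.538 × 757.8 = 407.7 lbmol/h; ν_R = −3, so ξ = 407.7/3 = 135.9 lbmol/h.
Outlet amounts (n = n₀ + ν ξ):
  Q: 1429 − 2(135.9) = 1157
  R: 757.8 − 3(135.9) = 350.1
  U: 0 + 1(135.9) = 135.9
  P: 0 + 3(135.9) = 407.7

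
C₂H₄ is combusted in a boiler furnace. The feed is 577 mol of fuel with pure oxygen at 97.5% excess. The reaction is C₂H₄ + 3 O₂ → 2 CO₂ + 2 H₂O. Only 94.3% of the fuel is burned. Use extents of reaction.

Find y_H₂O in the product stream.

0.272

Stoichiometric O₂ = 3 × 577 = 1731 mol; O₂ fed = 1731 × 1.975 = 3419 mol.
Fuel reacted = 0.943 × 577 → ξ = 544.1 mol.
Outlet (n = n₀ + ν ξ):
  C₂H₄: 577 − 1(544.1) = 32.89
  O₂: 3419 − 3(544.1) = 1786
  CO₂: 0 + 2(544.1) = 1088
  H₂O: 0 + 2(544.1) = 1088
Total out = 3996 mol; y_H₂O = 1088 / 3996 = 0.2723.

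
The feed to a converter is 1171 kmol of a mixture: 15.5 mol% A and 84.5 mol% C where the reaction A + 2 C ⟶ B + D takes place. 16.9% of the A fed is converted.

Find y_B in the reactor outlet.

0.0269

A reacted = 0.169 × 181.5 = 30.67 kmol; ν_A = −1, so ξ = 30.67/1 = 30.67 kmol.
Outlet amounts (n = n₀ + ν ξ):
  A: 181.5 − 1(30.67) = 150.8
  C: 989.5 − 2(30.67) = 928.1
  B: 0 + 1(30.67) = 30.67
  D: 0 + 1(30.67) = 30.67
Total out = 1140 kmol; y_B = 30.67 / 1140 = 0.0269.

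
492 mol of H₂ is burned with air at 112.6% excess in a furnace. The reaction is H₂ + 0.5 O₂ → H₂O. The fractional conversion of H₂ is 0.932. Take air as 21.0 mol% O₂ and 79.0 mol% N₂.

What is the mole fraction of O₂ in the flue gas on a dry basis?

Stoichiometric O₂ = 0.5 × 492 = 246 mol; O₂ fed = 246 × 2.126 = 523 mol.
N₂ fed = 523 × 79/21 = 1967 mol.
Fuel reacted = 0.932 × 492 → ξ = 458.5 mol.
Outlet (n = n₀ + ν ξ):
  H₂: 492 − 1(458.5) = 33.46
  O₂: 523 − 0.5(458.5) = 293.7
  N₂: 1967 (inert)
  H₂O: 0 + 1(458.5) = 458.5
Dry total = 2295 mol; y_O₂ (dry) = 293.7 / 2295 = 0.128.

0.128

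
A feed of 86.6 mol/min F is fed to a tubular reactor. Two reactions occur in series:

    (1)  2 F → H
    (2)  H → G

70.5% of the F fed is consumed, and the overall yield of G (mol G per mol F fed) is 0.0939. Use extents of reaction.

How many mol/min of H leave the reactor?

22.4 mol/min

Conversion of F: F consumed = 2ξ₁ = 0.705 × 86.6 → ξ₁ = 30.53 mol/min.
Yield of G: 1ξ₂ / 86.6 = 0.0939 → ξ₂ = 8.132 mol/min.
Outlet amounts (n = n₀ + Σ ν·ξ):
  F: 86.6 − 2(30.53) = 25.55
  H: 0 + 1(30.53) − 1(8.132) = 22.39
  G: 0 + 1(8.132) = 8.132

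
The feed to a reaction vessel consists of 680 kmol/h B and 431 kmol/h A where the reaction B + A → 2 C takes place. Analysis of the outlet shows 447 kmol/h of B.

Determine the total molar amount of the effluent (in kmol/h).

For B: n = n₀ − 1ξ → 447 = 680 − 1ξ, giving ξ = 233 kmol/h.
Outlet amounts (n = n₀ + ν ξ):
  B: 680 − 1(233) = 447
  A: 431 − 1(233) = 198
  C: 0 + 2(233) = 466
Total out = 447 + 198 + 466 = 1111 kmol/h.

1110 kmol/h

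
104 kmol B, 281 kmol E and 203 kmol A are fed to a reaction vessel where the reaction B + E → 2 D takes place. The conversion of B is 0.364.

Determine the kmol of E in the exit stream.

243 kmol

B reacted = 0.364 × 104 = 37.86 kmol; ν_B = −1, so ξ = 37.86/1 = 37.86 kmol.
Outlet amounts (n = n₀ + ν ξ):
  B: 104 − 1(37.86) = 66.14
  E: 281 − 1(37.86) = 243.1
  D: 0 + 2(37.86) = 75.71
  A: 203 (inert)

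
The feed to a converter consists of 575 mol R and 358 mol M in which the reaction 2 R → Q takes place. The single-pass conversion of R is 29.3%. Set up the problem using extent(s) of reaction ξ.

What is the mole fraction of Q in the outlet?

R reacted = 0.293 × 575 = 168.5 mol; ν_R = −2, so ξ = 168.5/2 = 84.24 mol.
Outlet amounts (n = n₀ + ν ξ):
  R: 575 − 2(84.24) = 406.5
  Q: 0 + 1(84.24) = 84.24
  M: 358 (inert)
Total out = 848.8 mol; y_Q = 84.24 / 848.8 = 0.09925.

0.0992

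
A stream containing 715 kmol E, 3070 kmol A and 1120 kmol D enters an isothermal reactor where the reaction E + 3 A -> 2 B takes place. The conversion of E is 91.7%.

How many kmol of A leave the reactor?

1100 kmol

E reacted = 0.917 × 715 = 655.7 kmol; ν_E = −1, so ξ = 655.7/1 = 655.7 kmol.
Outlet amounts (n = n₀ + ν ξ):
  E: 715 − 1(655.7) = 59.35
  A: 3070 − 3(655.7) = 1103
  B: 0 + 2(655.7) = 1311
  D: 1120 (inert)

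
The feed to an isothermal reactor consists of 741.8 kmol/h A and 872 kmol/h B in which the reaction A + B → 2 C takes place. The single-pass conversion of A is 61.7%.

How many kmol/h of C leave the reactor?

A reacted = 0.617 × 741.8 = 457.7 kmol/h; ν_A = −1, so ξ = 457.7/1 = 457.7 kmol/h.
Outlet amounts (n = n₀ + ν ξ):
  A: 741.8 − 1(457.7) = 284.1
  B: 872 − 1(457.7) = 414.3
  C: 0 + 2(457.7) = 915.4

915 kmol/h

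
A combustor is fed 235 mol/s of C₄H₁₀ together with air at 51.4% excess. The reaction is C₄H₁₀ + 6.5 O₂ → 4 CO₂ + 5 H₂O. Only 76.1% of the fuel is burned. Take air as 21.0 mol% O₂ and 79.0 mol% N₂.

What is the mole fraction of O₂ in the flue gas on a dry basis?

0.108

Stoichiometric O₂ = 6.5 × 235 = 1528 mol/s; O₂ fed = 1528 × 1.514 = 2313 mol/s.
N₂ fed = 2313 × 79/21 = 8700 mol/s.
Fuel reacted = 0.761 × 235 → ξ = 178.8 mol/s.
Outlet (n = n₀ + ν ξ):
  C₄H₁₀: 235 − 1(178.8) = 56.16
  O₂: 2313 − 6.5(178.8) = 1150
  N₂: 8700 (inert)
  CO₂: 0 + 4(178.8) = 715.3
  H₂O: 0 + 5(178.8) = 894.2
Dry total = 10620 mol/s; y_O₂ (dry) = 1150 / 10620 = 0.1083.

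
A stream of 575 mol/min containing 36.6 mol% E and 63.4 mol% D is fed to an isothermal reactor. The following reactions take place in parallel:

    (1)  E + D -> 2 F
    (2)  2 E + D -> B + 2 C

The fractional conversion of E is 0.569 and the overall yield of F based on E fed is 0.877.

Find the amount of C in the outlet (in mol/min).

Yield of F: 2ξ₁ / 210.4 = 0.877 → ξ₁ = 92.28 mol/min.
Conversion of E: 1ξ₁ + 2ξ₂ = 0.569 × 210.4 = 119.7 → ξ₂ = 13.73 mol/min.
Outlet amounts (n = n₀ + Σ ν·ξ):
  E: 210.4 − 1(92.28) − 2(13.73) = 90.7
  D: 364.6 − 1(92.28) − 1(13.73) = 258.5
  F: 0 + 2(92.28) = 184.6
  B: 0 + 1(13.73) = 13.73
  C: 0 + 2(13.73) = 27.46

27.5 mol/min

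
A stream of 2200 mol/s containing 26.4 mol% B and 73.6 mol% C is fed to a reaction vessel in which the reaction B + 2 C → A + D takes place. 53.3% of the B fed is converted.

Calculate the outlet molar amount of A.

310 mol/s

B reacted = 0.533 × 580.8 = 309.6 mol/s; ν_B = −1, so ξ = 309.6/1 = 309.6 mol/s.
Outlet amounts (n = n₀ + ν ξ):
  B: 580.8 − 1(309.6) = 271.2
  C: 1619 − 2(309.6) = 1000
  A: 0 + 1(309.6) = 309.6
  D: 0 + 1(309.6) = 309.6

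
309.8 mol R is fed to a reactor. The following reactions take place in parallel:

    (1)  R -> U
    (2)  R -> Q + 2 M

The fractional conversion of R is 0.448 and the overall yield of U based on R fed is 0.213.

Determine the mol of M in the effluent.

Yield of U: 1ξ₁ / 309.8 = 0.213 → ξ₁ = 65.99 mol.
Conversion of R: 1ξ₁ + 1ξ₂ = 0.448 × 309.8 = 138.8 → ξ₂ = 72.8 mol.
Outlet amounts (n = n₀ + Σ ν·ξ):
  R: 309.8 − 1(65.99) − 1(72.8) = 171
  U: 0 + 1(65.99) = 65.99
  Q: 0 + 1(72.8) = 72.8
  M: 0 + 2(72.8) = 145.6

146 mol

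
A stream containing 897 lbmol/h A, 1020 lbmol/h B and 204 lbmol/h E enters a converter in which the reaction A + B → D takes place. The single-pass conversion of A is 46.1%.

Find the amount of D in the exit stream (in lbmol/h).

414 lbmol/h

A reacted = 0.461 × 897 = 413.5 lbmol/h; ν_A = −1, so ξ = 413.5/1 = 413.5 lbmol/h.
Outlet amounts (n = n₀ + ν ξ):
  A: 897 − 1(413.5) = 483.5
  B: 1020 − 1(413.5) = 606.5
  D: 0 + 1(413.5) = 413.5
  E: 204 (inert)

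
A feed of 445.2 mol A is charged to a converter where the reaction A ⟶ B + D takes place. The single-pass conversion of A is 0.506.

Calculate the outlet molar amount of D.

A reacted = 0.506 × 445.2 = 225.3 mol; ν_A = −1, so ξ = 225.3/1 = 225.3 mol.
Outlet amounts (n = n₀ + ν ξ):
  A: 445.2 − 1(225.3) = 219.9
  B: 0 + 1(225.3) = 225.3
  D: 0 + 1(225.3) = 225.3

225 mol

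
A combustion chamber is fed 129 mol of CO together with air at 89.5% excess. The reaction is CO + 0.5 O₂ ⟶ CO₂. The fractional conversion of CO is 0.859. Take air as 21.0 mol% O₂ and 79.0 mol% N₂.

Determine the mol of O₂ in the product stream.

Stoichiometric O₂ = 0.5 × 129 = 64.5 mol; O₂ fed = 64.5 × 1.895 = 122.2 mol.
N₂ fed = 122.2 × 79/21 = 459.8 mol.
Fuel reacted = 0.859 × 129 → ξ = 110.8 mol.
Outlet (n = n₀ + ν ξ):
  CO: 129 − 1(110.8) = 18.19
  O₂: 122.2 − 0.5(110.8) = 66.82
  N₂: 459.8 (inert)
  CO₂: 0 + 1(110.8) = 110.8

66.8 mol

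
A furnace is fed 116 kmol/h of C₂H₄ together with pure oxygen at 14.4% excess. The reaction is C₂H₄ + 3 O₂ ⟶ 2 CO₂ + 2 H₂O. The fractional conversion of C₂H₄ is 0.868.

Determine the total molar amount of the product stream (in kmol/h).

514 kmol/h

Stoichiometric O₂ = 3 × 116 = 348 kmol/h; O₂ fed = 348 × 1.144 = 398.1 kmol/h.
Fuel reacted = 0.868 × 116 → ξ = 100.7 kmol/h.
Outlet (n = n₀ + ν ξ):
  C₂H₄: 116 − 1(100.7) = 15.31
  O₂: 398.1 − 3(100.7) = 96.05
  CO₂: 0 + 2(100.7) = 201.4
  H₂O: 0 + 2(100.7) = 201.4
Total out = 15.31 + 96.05 + 201.4 + 201.4 = 514.1 kmol/h.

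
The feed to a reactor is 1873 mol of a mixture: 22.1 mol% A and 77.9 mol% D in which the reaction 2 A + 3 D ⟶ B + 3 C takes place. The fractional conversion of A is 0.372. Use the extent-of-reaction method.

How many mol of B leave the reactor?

A reacted = 0.372 × 413.9 = 154 mol; ν_A = −2, so ξ = 154/2 = 76.99 mol.
Outlet amounts (n = n₀ + ν ξ):
  A: 413.9 − 2(76.99) = 259.9
  D: 1459 − 3(76.99) = 1228
  B: 0 + 1(76.99) = 76.99
  C: 0 + 3(76.99) = 231

77 mol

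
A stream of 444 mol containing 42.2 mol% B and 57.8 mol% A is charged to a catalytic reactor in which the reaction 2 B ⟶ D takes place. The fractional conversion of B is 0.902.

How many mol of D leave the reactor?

B reacted = 0.902 × 187.4 = 169 mol; ν_B = −2, so ξ = 169/2 = 84.5 mol.
Outlet amounts (n = n₀ + ν ξ):
  B: 187.4 − 2(84.5) = 18.36
  D: 0 + 1(84.5) = 84.5
  A: 256.6 (inert)

84.5 mol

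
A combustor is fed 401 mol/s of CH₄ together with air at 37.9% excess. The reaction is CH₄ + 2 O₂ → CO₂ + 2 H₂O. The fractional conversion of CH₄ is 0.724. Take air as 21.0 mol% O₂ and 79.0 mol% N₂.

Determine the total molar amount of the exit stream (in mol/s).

Stoichiometric O₂ = 2 × 401 = 802 mol/s; O₂ fed = 802 × 1.379 = 1106 mol/s.
N₂ fed = 1106 × 79/21 = 4161 mol/s.
Fuel reacted = 0.724 × 401 → ξ = 290.3 mol/s.
Outlet (n = n₀ + ν ξ):
  CH₄: 401 − 1(290.3) = 110.7
  O₂: 1106 − 2(290.3) = 525.3
  N₂: 4161 (inert)
  CO₂: 0 + 1(290.3) = 290.3
  H₂O: 0 + 2(290.3) = 580.6
Total out = 110.7 + 525.3 + 4161 + 290.3 + 580.6 = 5667 mol/s.

5670 mol/s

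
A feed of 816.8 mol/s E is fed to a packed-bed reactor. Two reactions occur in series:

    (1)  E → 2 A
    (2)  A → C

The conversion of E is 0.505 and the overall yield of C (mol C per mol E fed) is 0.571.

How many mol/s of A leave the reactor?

359 mol/s

Conversion of E: E consumed = 1ξ₁ = 0.505 × 816.8 → ξ₁ = 412.5 mol/s.
Yield of C: 1ξ₂ / 816.8 = 0.571 → ξ₂ = 466.4 mol/s.
Outlet amounts (n = n₀ + Σ ν·ξ):
  E: 816.8 − 1(412.5) = 404.3
  A: 0 + 2(412.5) − 1(466.4) = 358.6
  C: 0 + 1(466.4) = 466.4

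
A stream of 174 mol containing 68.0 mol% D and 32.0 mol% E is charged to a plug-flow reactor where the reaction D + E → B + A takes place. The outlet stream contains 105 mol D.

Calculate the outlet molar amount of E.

42.4 mol

For D: n = n₀ − 1ξ → 105 = 118.3 − 1ξ, giving ξ = 13.32 mol.
Outlet amounts (n = n₀ + ν ξ):
  D: 118.3 − 1(13.32) = 105
  E: 55.68 − 1(13.32) = 42.36
  B: 0 + 1(13.32) = 13.32
  A: 0 + 1(13.32) = 13.32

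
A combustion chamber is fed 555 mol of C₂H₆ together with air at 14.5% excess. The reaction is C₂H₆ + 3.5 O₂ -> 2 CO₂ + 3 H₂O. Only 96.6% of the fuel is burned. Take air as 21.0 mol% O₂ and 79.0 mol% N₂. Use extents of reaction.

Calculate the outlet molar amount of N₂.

8370 mol

Stoichiometric O₂ = 3.5 × 555 = 1942 mol; O₂ fed = 1942 × 1.145 = 2224 mol.
N₂ fed = 2224 × 79/21 = 8367 mol.
Fuel reacted = 0.966 × 555 → ξ = 536.1 mol.
Outlet (n = n₀ + ν ξ):
  C₂H₆: 555 − 1(536.1) = 18.87
  O₂: 2224 − 3.5(536.1) = 347.7
  N₂: 8367 (inert)
  CO₂: 0 + 2(536.1) = 1072
  H₂O: 0 + 3(536.1) = 1608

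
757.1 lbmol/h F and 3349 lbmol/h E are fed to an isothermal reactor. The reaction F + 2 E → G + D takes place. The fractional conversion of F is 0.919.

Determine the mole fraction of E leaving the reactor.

F reacted = 0.919 × 757.1 = 695.8 lbmol/h; ν_F = −1, so ξ = 695.8/1 = 695.8 lbmol/h.
Outlet amounts (n = n₀ + ν ξ):
  F: 757.1 − 1(695.8) = 61.33
  E: 3349 − 2(695.8) = 1957
  G: 0 + 1(695.8) = 695.8
  D: 0 + 1(695.8) = 695.8
Total out = 3410 lbmol/h; y_E = 1957 / 3410 = 0.574.

0.574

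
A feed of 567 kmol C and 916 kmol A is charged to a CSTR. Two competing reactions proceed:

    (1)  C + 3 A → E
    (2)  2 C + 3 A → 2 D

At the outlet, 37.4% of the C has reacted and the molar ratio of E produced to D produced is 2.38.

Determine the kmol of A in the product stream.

374 kmol

Conversion of C: C consumed = 0.374 × 567 = 212.1 kmol = 1ξ₁ + 2ξ₂.
Selectivity: 1ξ₁ / (2ξ₂) = 2.38 → ξ₁ = 4.76 ξ₂.
Substitute: (1·4.76 + 2) ξ₂ = 212.1 → ξ₂ = 31.37 kmol, ξ₁ = 149.3 kmol.
Outlet amounts (n = n₀ + Σ ν·ξ):
  C: 567 − 1(149.3) − 2(31.37) = 354.9
  A: 916 − 3(149.3) − 3(31.37) = 373.9
  E: 0 + 1(149.3) = 149.3
  D: 0 + 2(31.37) = 62.74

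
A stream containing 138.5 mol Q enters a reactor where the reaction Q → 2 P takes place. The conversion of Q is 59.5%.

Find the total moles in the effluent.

221 mol

Q reacted = 0.595 × 138.5 = 82.41 mol; ν_Q = −1, so ξ = 82.41/1 = 82.41 mol.
Outlet amounts (n = n₀ + ν ξ):
  Q: 138.5 − 1(82.41) = 56.09
  P: 0 + 2(82.41) = 164.8
Total out = 56.09 + 164.8 = 220.9 mol.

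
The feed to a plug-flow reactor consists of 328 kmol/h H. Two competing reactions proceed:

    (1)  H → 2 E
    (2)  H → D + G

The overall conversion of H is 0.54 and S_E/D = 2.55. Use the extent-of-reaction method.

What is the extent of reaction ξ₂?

Conversion of H: H consumed = 0.54 × 328 = 177.1 kmol/h = 1ξ₁ + 1ξ₂.
Selectivity: 2ξ₁ / (1ξ₂) = 2.55 → ξ₁ = 1.275 ξ₂.
Substitute: (1·1.275 + 1) ξ₂ = 177.1 → ξ₂ = 77.85 kmol/h, ξ₁ = 99.27 kmol/h.
Outlet amounts (n = n₀ + Σ ν·ξ):
  H: 328 − 1(99.27) − 1(77.85) = 150.9
  E: 0 + 2(99.27) = 198.5
  D: 0 + 1(77.85) = 77.85
  G: 0 + 1(77.85) = 77.85

ξ₂ = 77.9 kmol/h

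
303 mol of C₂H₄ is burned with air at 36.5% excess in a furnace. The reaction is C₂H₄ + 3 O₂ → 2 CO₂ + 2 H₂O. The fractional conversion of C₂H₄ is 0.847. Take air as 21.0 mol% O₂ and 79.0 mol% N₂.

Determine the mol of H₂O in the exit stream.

513 mol

Stoichiometric O₂ = 3 × 303 = 909 mol; O₂ fed = 909 × 1.365 = 1241 mol.
N₂ fed = 1241 × 79/21 = 4668 mol.
Fuel reacted = 0.847 × 303 → ξ = 256.6 mol.
Outlet (n = n₀ + ν ξ):
  C₂H₄: 303 − 1(256.6) = 46.36
  O₂: 1241 − 3(256.6) = 470.9
  N₂: 4668 (inert)
  CO₂: 0 + 2(256.6) = 513.3
  H₂O: 0 + 2(256.6) = 513.3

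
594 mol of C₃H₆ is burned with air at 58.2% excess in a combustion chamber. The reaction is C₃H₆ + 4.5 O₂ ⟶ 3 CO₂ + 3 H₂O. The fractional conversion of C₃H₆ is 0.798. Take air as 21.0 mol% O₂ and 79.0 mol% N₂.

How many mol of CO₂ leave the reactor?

1420 mol

Stoichiometric O₂ = 4.5 × 594 = 2673 mol; O₂ fed = 2673 × 1.582 = 4229 mol.
N₂ fed = 4229 × 79/21 = 15910 mol.
Fuel reacted = 0.798 × 594 → ξ = 474 mol.
Outlet (n = n₀ + ν ξ):
  C₃H₆: 594 − 1(474) = 120
  O₂: 4229 − 4.5(474) = 2096
  N₂: 15910 (inert)
  CO₂: 0 + 3(474) = 1422
  H₂O: 0 + 3(474) = 1422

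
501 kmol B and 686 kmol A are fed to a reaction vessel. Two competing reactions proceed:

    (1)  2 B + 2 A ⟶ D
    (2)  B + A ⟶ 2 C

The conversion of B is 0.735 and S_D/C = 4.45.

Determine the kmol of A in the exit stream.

318 kmol

Conversion of B: B consumed = 0.735 × 501 = 368.2 kmol = 2ξ₁ + 1ξ₂.
Selectivity: 1ξ₁ / (2ξ₂) = 4.45 → ξ₁ = 8.9 ξ₂.
Substitute: (2·8.9 + 1) ξ₂ = 368.2 → ξ₂ = 19.59 kmol, ξ₁ = 174.3 kmol.
Outlet amounts (n = n₀ + Σ ν·ξ):
  B: 501 − 2(174.3) − 1(19.59) = 132.8
  A: 686 − 2(174.3) − 1(19.59) = 317.8
  D: 0 + 1(174.3) = 174.3
  C: 0 + 2(19.59) = 39.17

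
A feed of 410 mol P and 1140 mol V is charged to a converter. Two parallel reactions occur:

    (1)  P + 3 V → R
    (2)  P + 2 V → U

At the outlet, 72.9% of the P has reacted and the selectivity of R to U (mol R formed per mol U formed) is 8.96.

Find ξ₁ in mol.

ξ₁ = 269 mol

Conversion of P: P consumed = 0.729 × 410 = 298.9 mol = 1ξ₁ + 1ξ₂.
Selectivity: 1ξ₁ / (1ξ₂) = 8.96 → ξ₁ = 8.96 ξ₂.
Substitute: (1·8.96 + 1) ξ₂ = 298.9 → ξ₂ = 30.01 mol, ξ₁ = 268.9 mol.
Outlet amounts (n = n₀ + Σ ν·ξ):
  P: 410 − 1(268.9) − 1(30.01) = 111.1
  V: 1140 − 3(268.9) − 2(30.01) = 273.3
  R: 0 + 1(268.9) = 268.9
  U: 0 + 1(30.01) = 30.01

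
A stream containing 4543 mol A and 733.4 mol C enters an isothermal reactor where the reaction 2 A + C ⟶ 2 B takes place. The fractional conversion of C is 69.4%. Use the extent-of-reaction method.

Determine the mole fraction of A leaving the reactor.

0.739

C reacted = 0.694 × 733.4 = 509 mol; ν_C = −1, so ξ = 509/1 = 509 mol.
Outlet amounts (n = n₀ + ν ξ):
  A: 4543 − 2(509) = 3525
  C: 733.4 − 1(509) = 224.4
  B: 0 + 2(509) = 1018
Total out = 4767 mol; y_A = 3525 / 4767 = 0.7394.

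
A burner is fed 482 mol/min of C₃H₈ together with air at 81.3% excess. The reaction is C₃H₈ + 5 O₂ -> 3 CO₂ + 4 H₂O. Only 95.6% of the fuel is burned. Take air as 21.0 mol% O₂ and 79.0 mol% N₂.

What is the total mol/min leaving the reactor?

21700 mol/min

Stoichiometric O₂ = 5 × 482 = 2410 mol/min; O₂ fed = 2410 × 1.813 = 4369 mol/min.
N₂ fed = 4369 × 79/21 = 16440 mol/min.
Fuel reacted = 0.956 × 482 → ξ = 460.8 mol/min.
Outlet (n = n₀ + ν ξ):
  C₃H₈: 482 − 1(460.8) = 21.21
  O₂: 4369 − 5(460.8) = 2065
  N₂: 16440 (inert)
  CO₂: 0 + 3(460.8) = 1382
  H₂O: 0 + 4(460.8) = 1843
Total out = 21.21 + 2065 + 16440 + 1382 + 1843 = 21750 mol/min.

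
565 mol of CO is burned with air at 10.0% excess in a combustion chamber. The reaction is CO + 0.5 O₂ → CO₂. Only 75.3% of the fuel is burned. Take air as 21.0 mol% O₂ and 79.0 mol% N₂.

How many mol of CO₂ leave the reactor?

Stoichiometric O₂ = 0.5 × 565 = 282.5 mol; O₂ fed = 282.5 × 1.100 = 310.8 mol.
N₂ fed = 310.8 × 79/21 = 1169 mol.
Fuel reacted = 0.753 × 565 → ξ = 425.4 mol.
Outlet (n = n₀ + ν ξ):
  CO: 565 − 1(425.4) = 139.6
  O₂: 310.8 − 0.5(425.4) = 98.03
  N₂: 1169 (inert)
  CO₂: 0 + 1(425.4) = 425.4

425 mol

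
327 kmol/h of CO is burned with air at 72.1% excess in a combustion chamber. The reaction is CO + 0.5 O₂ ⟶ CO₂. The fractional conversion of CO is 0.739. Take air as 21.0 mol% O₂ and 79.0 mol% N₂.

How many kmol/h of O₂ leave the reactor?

Stoichiometric O₂ = 0.5 × 327 = 163.5 kmol/h; O₂ fed = 163.5 × 1.721 = 281.4 kmol/h.
N₂ fed = 281.4 × 79/21 = 1059 kmol/h.
Fuel reacted = 0.739 × 327 → ξ = 241.7 kmol/h.
Outlet (n = n₀ + ν ξ):
  CO: 327 − 1(241.7) = 85.35
  O₂: 281.4 − 0.5(241.7) = 160.6
  N₂: 1059 (inert)
  CO₂: 0 + 1(241.7) = 241.7

161 kmol/h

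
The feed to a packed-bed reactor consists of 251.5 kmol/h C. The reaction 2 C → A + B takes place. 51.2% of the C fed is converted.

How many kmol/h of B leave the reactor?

C reacted = 0.512 × 251.5 = 128.8 kmol/h; ν_C = −2, so ξ = 128.8/2 = 64.38 kmol/h.
Outlet amounts (n = n₀ + ν ξ):
  C: 251.5 − 2(64.38) = 122.7
  A: 0 + 1(64.38) = 64.38
  B: 0 + 1(64.38) = 64.38

64.4 kmol/h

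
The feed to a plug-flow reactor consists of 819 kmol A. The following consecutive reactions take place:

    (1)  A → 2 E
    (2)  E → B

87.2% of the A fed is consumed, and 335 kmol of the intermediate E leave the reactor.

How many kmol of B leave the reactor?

Conversion of A: A consumed = 1ξ₁ = 0.872 × 819 → ξ₁ = 714.2 kmol.
E balance: n_E = 0 + 2ξ₁ − 1ξ₂ = 335 → ξ₂ = (2·714.2 − 335)/1 = 1093 kmol.
Outlet amounts (n = n₀ + Σ ν·ξ):
  A: 819 − 1(714.2) = 104.8
  E: 0 + 2(714.2) − 1(1093) = 335
  B: 0 + 1(1093) = 1093

1090 kmol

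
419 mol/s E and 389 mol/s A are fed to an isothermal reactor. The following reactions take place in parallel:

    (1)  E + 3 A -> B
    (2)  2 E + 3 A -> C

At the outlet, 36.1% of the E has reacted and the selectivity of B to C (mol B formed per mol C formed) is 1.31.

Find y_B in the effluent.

Conversion of E: E consumed = 0.361 × 419 = 151.3 mol/s = 1ξ₁ + 2ξ₂.
Selectivity: 1ξ₁ / (1ξ₂) = 1.31 → ξ₁ = 1.31 ξ₂.
Substitute: (1·1.31 + 2) ξ₂ = 151.3 → ξ₂ = 45.7 mol/s, ξ₁ = 59.86 mol/s.
Outlet amounts (n = n₀ + Σ ν·ξ):
  E: 419 − 1(59.86) − 2(45.7) = 267.7
  A: 389 − 3(59.86) − 3(45.7) = 72.32
  B: 0 + 1(59.86) = 59.86
  C: 0 + 1(45.7) = 45.7
Total out = 445.6 mol/s; y_B = 59.86 / 445.6 = 0.1343.

0.134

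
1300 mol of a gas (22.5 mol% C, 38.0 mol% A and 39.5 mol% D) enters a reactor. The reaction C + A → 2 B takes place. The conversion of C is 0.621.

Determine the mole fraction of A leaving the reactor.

0.24

C reacted = 0.621 × 292.5 = 181.6 mol; ν_C = −1, so ξ = 181.6/1 = 181.6 mol.
Outlet amounts (n = n₀ + ν ξ):
  C: 292.5 − 1(181.6) = 110.9
  A: 494 − 1(181.6) = 312.4
  B: 0 + 2(181.6) = 363.3
  D: 513.5 (inert)
Total out = 1300 mol; y_A = 312.4 / 1300 = 0.2403.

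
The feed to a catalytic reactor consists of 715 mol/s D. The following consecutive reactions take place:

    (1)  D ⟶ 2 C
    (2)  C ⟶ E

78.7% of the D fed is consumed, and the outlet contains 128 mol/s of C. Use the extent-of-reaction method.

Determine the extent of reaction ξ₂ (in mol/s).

ξ₂ = 997 mol/s

Conversion of D: D consumed = 1ξ₁ = 0.787 × 715 → ξ₁ = 562.7 mol/s.
C balance: n_C = 0 + 2ξ₁ − 1ξ₂ = 128 → ξ₂ = (2·562.7 − 128)/1 = 997.4 mol/s.
Outlet amounts (n = n₀ + Σ ν·ξ):
  D: 715 − 1(562.7) = 152.3
  C: 0 + 2(562.7) − 1(997.4) = 128
  E: 0 + 1(997.4) = 997.4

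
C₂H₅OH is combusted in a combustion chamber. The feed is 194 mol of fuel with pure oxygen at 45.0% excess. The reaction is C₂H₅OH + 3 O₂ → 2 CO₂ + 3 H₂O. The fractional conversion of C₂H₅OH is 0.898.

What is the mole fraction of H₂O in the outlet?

0.431

Stoichiometric O₂ = 3 × 194 = 582 mol; O₂ fed = 582 × 1.450 = 843.9 mol.
Fuel reacted = 0.898 × 194 → ξ = 174.2 mol.
Outlet (n = n₀ + ν ξ):
  C₂H₅OH: 194 − 1(174.2) = 19.79
  O₂: 843.9 − 3(174.2) = 321.3
  CO₂: 0 + 2(174.2) = 348.4
  H₂O: 0 + 3(174.2) = 522.6
Total out = 1212 mol; y_H₂O = 522.6 / 1212 = 0.4312.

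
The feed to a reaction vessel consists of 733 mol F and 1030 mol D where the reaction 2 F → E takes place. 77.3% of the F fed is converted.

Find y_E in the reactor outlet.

0.191

F reacted = 0.773 × 733 = 566.6 mol; ν_F = −2, so ξ = 566.6/2 = 283.3 mol.
Outlet amounts (n = n₀ + ν ξ):
  F: 733 − 2(283.3) = 166.4
  E: 0 + 1(283.3) = 283.3
  D: 1030 (inert)
Total out = 1480 mol; y_E = 283.3 / 1480 = 0.1915.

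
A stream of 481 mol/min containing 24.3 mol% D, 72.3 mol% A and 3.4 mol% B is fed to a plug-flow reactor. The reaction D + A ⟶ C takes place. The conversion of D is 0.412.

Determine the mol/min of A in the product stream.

300 mol/min

D reacted = 0.412 × 116.9 = 48.16 mol/min; ν_D = −1, so ξ = 48.16/1 = 48.16 mol/min.
Outlet amounts (n = n₀ + ν ξ):
  D: 116.9 − 1(48.16) = 68.73
  A: 347.8 − 1(48.16) = 299.6
  C: 0 + 1(48.16) = 48.16
  B: 16.35 (inert)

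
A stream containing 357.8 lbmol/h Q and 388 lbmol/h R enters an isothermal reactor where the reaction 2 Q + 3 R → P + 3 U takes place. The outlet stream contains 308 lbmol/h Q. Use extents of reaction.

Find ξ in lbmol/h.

For Q: n = n₀ − 2ξ → 308 = 357.8 − 2ξ, giving ξ = 24.9 lbmol/h.
Outlet amounts (n = n₀ + ν ξ):
  Q: 357.8 − 2(24.9) = 308
  R: 388 − 3(24.9) = 313.3
  P: 0 + 1(24.9) = 24.9
  U: 0 + 3(24.9) = 74.7

ξ = 24.9 lbmol/h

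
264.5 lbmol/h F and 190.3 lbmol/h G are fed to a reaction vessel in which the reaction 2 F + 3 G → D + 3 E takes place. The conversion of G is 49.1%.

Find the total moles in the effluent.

424 lbmol/h

G reacted = 0.491 × 190.3 = 93.44 lbmol/h; ν_G = −3, so ξ = 93.44/3 = 31.15 lbmol/h.
Outlet amounts (n = n₀ + ν ξ):
  F: 264.5 − 2(31.15) = 202.2
  G: 190.3 − 3(31.15) = 96.86
  D: 0 + 1(31.15) = 31.15
  E: 0 + 3(31.15) = 93.44
Total out = 202.2 + 96.86 + 31.15 + 93.44 = 423.7 lbmol/h.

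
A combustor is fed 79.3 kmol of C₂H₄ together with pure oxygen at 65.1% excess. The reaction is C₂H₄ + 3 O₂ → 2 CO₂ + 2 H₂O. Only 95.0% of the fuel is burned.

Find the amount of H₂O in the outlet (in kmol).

Stoichiometric O₂ = 3 × 79.3 = 237.9 kmol; O₂ fed = 237.9 × 1.651 = 392.8 kmol.
Fuel reacted = 0.95 × 79.3 → ξ = 75.33 kmol.
Outlet (n = n₀ + ν ξ):
  C₂H₄: 79.3 − 1(75.33) = 3.965
  O₂: 392.8 − 3(75.33) = 166.8
  CO₂: 0 + 2(75.33) = 150.7
  H₂O: 0 + 2(75.33) = 150.7

151 kmol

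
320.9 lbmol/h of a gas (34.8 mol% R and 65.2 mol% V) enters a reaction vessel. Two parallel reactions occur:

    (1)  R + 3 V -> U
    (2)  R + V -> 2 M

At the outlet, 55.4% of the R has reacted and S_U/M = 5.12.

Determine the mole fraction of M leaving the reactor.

0.0725

Conversion of R: R consumed = 0.554 × 111.7 = 61.87 lbmol/h = 1ξ₁ + 1ξ₂.
Selectivity: 1ξ₁ / (2ξ₂) = 5.12 → ξ₁ = 10.24 ξ₂.
Substitute: (1·10.24 + 1) ξ₂ = 61.87 → ξ₂ = 5.504 lbmol/h, ξ₁ = 56.36 lbmol/h.
Outlet amounts (n = n₀ + Σ ν·ξ):
  R: 111.7 − 1(56.36) − 1(5.504) = 49.81
  V: 209.2 − 3(56.36) − 1(5.504) = 34.63
  U: 0 + 1(56.36) = 56.36
  M: 0 + 2(5.504) = 11.01
Total out = 151.8 lbmol/h; y_M = 11.01 / 151.8 = 0.07251.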